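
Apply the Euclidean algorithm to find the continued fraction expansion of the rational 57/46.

[1; 4, 5, 2]

Run the Euclidean algorithm on 57 and 46; the successive quotients are the partial quotients a_0, a_1, ... (each step inverts the fractional part left over by the previous one):
  57 = 1*46 + 11, so a_0 = 1.
  46 = 4*11 + 2, so a_1 = 4.
  11 = 5*2 + 1, so a_2 = 5.
  2 = 2*1 + 0, so a_3 = 2.
The remainder reaches 0 after 4 divisions, so the expansion has 4 partial quotients, read off in order.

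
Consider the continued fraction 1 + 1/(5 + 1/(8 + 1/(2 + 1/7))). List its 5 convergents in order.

1/1, 6/5, 49/41, 104/87, 777/650

Using the convergent recurrence p_i = a_i*p_{i-1} + p_{i-2}, q_i = a_i*q_{i-1} + q_{i-2} with p_{-2}=0, p_{-1}=1, q_{-2}=1, q_{-1}=0:
  i=0: a_0=1, p_0 = 1*1 + 0 = 1, q_0 = 1*0 + 1 = 1.
  i=1: a_1=5, p_1 = 5*1 + 1 = 6, q_1 = 5*1 + 0 = 5.
  i=2: a_2=8, p_2 = 8*6 + 1 = 49, q_2 = 8*5 + 1 = 41.
  i=3: a_3=2, p_3 = 2*49 + 6 = 104, q_3 = 2*41 + 5 = 87.
  i=4: a_4=7, p_4 = 7*104 + 49 = 777, q_4 = 7*87 + 41 = 650.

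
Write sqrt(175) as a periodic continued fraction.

[13; (4, 2, 1, 2, 4, 26)]

Write x_i = (sqrt(175) + m_i)/d_i with (m_0, d_0) = (0, 1). a_0 = floor(sqrt(175)) = 13, since 13^2 = 169 <= 175 < 196 = 14^2.
Iterate m_{i+1} = d_i*a_i - m_i, d_{i+1} = (175 - m_{i+1}^2)/d_i, a_{i+1} = floor((a_0 + m_{i+1})/d_{i+1}):
  m_1 = 1*13 - 0 = 13, d_1 = (175 - 13^2)/1 = 6/1 = 6, a_1 = floor((13 + 13)/6) = 4.
  m_2 = 6*4 - 13 = 11, d_2 = (175 - 11^2)/6 = 54/6 = 9, a_2 = floor((13 + 11)/9) = 2.
  m_3 = 9*2 - 11 = 7, d_3 = (175 - 7^2)/9 = 126/9 = 14, a_3 = floor((13 + 7)/14) = 1.
  m_4 = 14*1 - 7 = 7, d_4 = (175 - 7^2)/14 = 126/14 = 9, a_4 = floor((13 + 7)/9) = 2.
  m_5 = 9*2 - 7 = 11, d_5 = (175 - 11^2)/9 = 54/9 = 6, a_5 = floor((13 + 11)/6) = 4.
  m_6 = 6*4 - 11 = 13, d_6 = (175 - 13^2)/6 = 6/6 = 1, a_6 = floor((13 + 13)/1) = 26.
  m_7 = 1*26 - 13 = 13, d_7 = (175 - 13^2)/1 = 6/1 = 6: (m_7, d_7) = (m_1, d_1) = (13, 6), so from here the quotients repeat a_1, ..., a_6; the period length is 6.
Hence the expansion of sqrt(175) is a_0 = 13 followed by the repeating block 4, 2, 1, 2, 4, 26 (period 6).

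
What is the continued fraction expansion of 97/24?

Run the Euclidean algorithm on 97 and 24; the successive quotients are the partial quotients a_0, a_1, ... (each step inverts the fractional part left over by the previous one):
  97 = 4*24 + 1, so a_0 = 4.
  24 = 24*1 + 0, so a_1 = 24.
The remainder reaches 0 after 2 divisions, so the expansion has 2 partial quotients, read off in order.

[4; 24]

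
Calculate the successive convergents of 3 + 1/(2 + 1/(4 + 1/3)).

Using the convergent recurrence p_i = a_i*p_{i-1} + p_{i-2}, q_i = a_i*q_{i-1} + q_{i-2} with p_{-2}=0, p_{-1}=1, q_{-2}=1, q_{-1}=0:
  i=0: a_0=3, p_0 = 3*1 + 0 = 3, q_0 = 3*0 + 1 = 1.
  i=1: a_1=2, p_1 = 2*3 + 1 = 7, q_1 = 2*1 + 0 = 2.
  i=2: a_2=4, p_2 = 4*7 + 3 = 31, q_2 = 4*2 + 1 = 9.
  i=3: a_3=3, p_3 = 3*31 + 7 = 100, q_3 = 3*9 + 2 = 29.

3/1, 7/2, 31/9, 100/29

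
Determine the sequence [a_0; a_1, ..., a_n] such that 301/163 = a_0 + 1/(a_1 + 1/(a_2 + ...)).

[1; 1, 5, 1, 1, 12]

Run the Euclidean algorithm on 301 and 163; the successive quotients are the partial quotients a_0, a_1, ... (each step inverts the fractional part left over by the previous one):
  301 = 1*163 + 138, so a_0 = 1.
  163 = 1*138 + 25, so a_1 = 1.
  138 = 5*25 + 13, so a_2 = 5.
  25 = 1*13 + 12, so a_3 = 1.
  13 = 1*12 + 1, so a_4 = 1.
  12 = 12*1 + 0, so a_5 = 12.
The remainder reaches 0 after 6 divisions, so the expansion has 6 partial quotients, read off in order.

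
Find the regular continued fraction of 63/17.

[3; 1, 2, 2, 2]

Run the Euclidean algorithm on 63 and 17; the successive quotients are the partial quotients a_0, a_1, ... (each step inverts the fractional part left over by the previous one):
  63 = 3*17 + 12, so a_0 = 3.
  17 = 1*12 + 5, so a_1 = 1.
  12 = 2*5 + 2, so a_2 = 2.
  5 = 2*2 + 1, so a_3 = 2.
  2 = 2*1 + 0, so a_4 = 2.
The remainder reaches 0 after 5 divisions, so the expansion has 5 partial quotients, read off in order.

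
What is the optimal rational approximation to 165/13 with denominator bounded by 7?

89/7

Expand x = 165/13 as a continued fraction with the Euclidean algorithm:
  165 = 12*13 + 9, so a_0 = 12.
  13 = 1*9 + 4, so a_1 = 1.
  9 = 2*4 + 1, so a_2 = 2.
  4 = 4*1 + 0, so a_3 = 4.
so x = [12; 1, 2, 4].
Convergents (p_i = a_i*p_{i-1} + p_{i-2}, q_i = a_i*q_{i-1} + q_{i-2} with p_{-2}=0, p_{-1}=1, q_{-2}=1, q_{-1}=0), until the denominator exceeds 7:
  i=0: a_0=12, p_0 = 12*1 + 0 = 12, q_0 = 12*0 + 1 = 1.
  i=1: a_1=1, p_1 = 1*12 + 1 = 13, q_1 = 1*1 + 0 = 1.
  i=2: a_2=2, p_2 = 2*13 + 12 = 38, q_2 = 2*1 + 1 = 3.
  i=3: a_3=4, p_3 = 4*38 + 13 = 165, q_3 = 4*3 + 1 = 13.
q_3 = 13 > 7, so the last convergent with denominator <= 7 is p_2/q_2 = 38/3.
The closest fraction with denominator <= 7 is either p_2/q_2 or the intermediate fraction (k*p_2 + p_1)/(k*q_2 + q_1) with the largest k >= 1 whose denominator stays <= 7; these approach x as k grows, and every other convergent or intermediate fraction in range is farther away.
Largest k: floor((7 - q_1)/q_2) = floor((7 - 1)/3) = 2.
That gives (2*38 + 13)/(2*3 + 1) = 89/7.
Compare the errors: |x - 38/3| = |165*3 - 38*13|/(13*3) = 1/39, and |x - 89/7| = |165*7 - 89*13|/(13*7) = 2/91.
Cross-multiplying, 2*39 = 78 < 91 = 1*91, so 2/91 is smaller: the intermediate fraction 89/7 is closer to x than 38/3.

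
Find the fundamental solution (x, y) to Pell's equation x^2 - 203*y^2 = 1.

(x, y) = (57, 4)

First expand sqrt(203) as a continued fraction. With x_i = (sqrt(203) + m_i)/d_i and (m_0, d_0) = (0, 1): a_0 = floor(sqrt(203)) = 14, since 14^2 = 196 <= 203 < 225 = 15^2.
Iterate m_{i+1} = d_i*a_i - m_i, d_{i+1} = (203 - m_{i+1}^2)/d_i, a_{i+1} = floor((a_0 + m_{i+1})/d_{i+1}):
  m_1 = 1*14 - 0 = 14, d_1 = (203 - 14^2)/1 = 7/1 = 7, a_1 = floor((14 + 14)/7) = 4.
  m_2 = 7*4 - 14 = 14, d_2 = (203 - 14^2)/7 = 7/7 = 1, a_2 = floor((14 + 14)/1) = 28.
  m_3 = 1*28 - 14 = 14, d_3 = (203 - 14^2)/1 = 7/1 = 7: (m_3, d_3) = (m_1, d_1) = (14, 7), so from here the quotients repeat a_1, a_2; the period length is 2.
So sqrt(203) = [14; (4, 28)] with period length k = 2.
k is even, so the fundamental solution of x^2 - 203y^2 = 1 is (p_{k-1}, q_{k-1}) = (p_1, q_1); compute convergents through index 1.
Convergents (p_i = a_i*p_{i-1} + p_{i-2}, q_i = a_i*q_{i-1} + q_{i-2} with p_{-2}=0, p_{-1}=1, q_{-2}=1, q_{-1}=0):
  i=0: a_0=14, p_0 = 14*1 + 0 = 14, q_0 = 14*0 + 1 = 1.
  i=1: a_1=4, p_1 = 4*14 + 1 = 57, q_1 = 4*1 + 0 = 4.
Check: 57^2 - 203*4^2 = 3249 - 3248 = 1, so (x, y) = (57, 4) solves the equation, and by the theorem it is the least positive solution.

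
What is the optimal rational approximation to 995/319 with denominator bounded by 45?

131/42

Expand x = 995/319 as a continued fraction with the Euclidean algorithm:
  995 = 3*319 + 38, so a_0 = 3.
  319 = 8*38 + 15, so a_1 = 8.
  38 = 2*15 + 8, so a_2 = 2.
  15 = 1*8 + 7, so a_3 = 1.
  8 = 1*7 + 1, so a_4 = 1.
  7 = 7*1 + 0, so a_5 = 7.
so x = [3; 8, 2, 1, 1, 7].
Convergents (p_i = a_i*p_{i-1} + p_{i-2}, q_i = a_i*q_{i-1} + q_{i-2} with p_{-2}=0, p_{-1}=1, q_{-2}=1, q_{-1}=0), until the denominator exceeds 45:
  i=0: a_0=3, p_0 = 3*1 + 0 = 3, q_0 = 3*0 + 1 = 1.
  i=1: a_1=8, p_1 = 8*3 + 1 = 25, q_1 = 8*1 + 0 = 8.
  i=2: a_2=2, p_2 = 2*25 + 3 = 53, q_2 = 2*8 + 1 = 17.
  i=3: a_3=1, p_3 = 1*53 + 25 = 78, q_3 = 1*17 + 8 = 25.
  i=4: a_4=1, p_4 = 1*78 + 53 = 131, q_4 = 1*25 + 17 = 42.
  i=5: a_5=7, p_5 = 7*131 + 78 = 995, q_5 = 7*42 + 25 = 319.
q_5 = 319 > 45, so the last convergent with denominator <= 45 is p_4/q_4 = 131/42.
The closest fraction with denominator <= 45 is either p_4/q_4 or the intermediate fraction (k*p_4 + p_3)/(k*q_4 + q_3) with the largest k >= 1 whose denominator stays <= 45; these approach x as k grows, and every other convergent or intermediate fraction in range is farther away.
Largest k: floor((45 - q_3)/q_4) = floor((45 - 25)/42) = 0.
Since k = 0, no intermediate fraction beyond p_4/q_4 has denominator <= 45, so the convergent 131/42 is the closest (its error is |995*42 - 131*319|/(319*42) = 1/13398).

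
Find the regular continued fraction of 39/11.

[3; 1, 1, 5]

Run the Euclidean algorithm on 39 and 11; the successive quotients are the partial quotients a_0, a_1, ... (each step inverts the fractional part left over by the previous one):
  39 = 3*11 + 6, so a_0 = 3.
  11 = 1*6 + 5, so a_1 = 1.
  6 = 1*5 + 1, so a_2 = 1.
  5 = 5*1 + 0, so a_3 = 5.
The remainder reaches 0 after 4 divisions, so the expansion has 4 partial quotients, read off in order.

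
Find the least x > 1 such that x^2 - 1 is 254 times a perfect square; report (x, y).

First expand sqrt(254) as a continued fraction. With x_i = (sqrt(254) + m_i)/d_i and (m_0, d_0) = (0, 1): a_0 = floor(sqrt(254)) = 15, since 15^2 = 225 <= 254 < 256 = 16^2.
Iterate m_{i+1} = d_i*a_i - m_i, d_{i+1} = (254 - m_{i+1}^2)/d_i, a_{i+1} = floor((a_0 + m_{i+1})/d_{i+1}):
  m_1 = 1*15 - 0 = 15, d_1 = (254 - 15^2)/1 = 29/1 = 29, a_1 = floor((15 + 15)/29) = 1.
  m_2 = 29*1 - 15 = 14, d_2 = (254 - 14^2)/29 = 58/29 = 2, a_2 = floor((15 + 14)/2) = 14.
  m_3 = 2*14 - 14 = 14, d_3 = (254 - 14^2)/2 = 58/2 = 29, a_3 = floor((15 + 14)/29) = 1.
  m_4 = 29*1 - 14 = 15, d_4 = (254 - 15^2)/29 = 29/29 = 1, a_4 = floor((15 + 15)/1) = 30.
  m_5 = 1*30 - 15 = 15, d_5 = (254 - 15^2)/1 = 29/1 = 29: (m_5, d_5) = (m_1, d_1) = (15, 29), so from here the quotients repeat a_1, ..., a_4; the period length is 4.
So sqrt(254) = [15; (1, 14, 1, 30)] with period length k = 4.
k is even, so the fundamental solution of x^2 - 254y^2 = 1 is (p_{k-1}, q_{k-1}) = (p_3, q_3); compute convergents through index 3.
Convergents (p_i = a_i*p_{i-1} + p_{i-2}, q_i = a_i*q_{i-1} + q_{i-2} with p_{-2}=0, p_{-1}=1, q_{-2}=1, q_{-1}=0):
  i=0: a_0=15, p_0 = 15*1 + 0 = 15, q_0 = 15*0 + 1 = 1.
  i=1: a_1=1, p_1 = 1*15 + 1 = 16, q_1 = 1*1 + 0 = 1.
  i=2: a_2=14, p_2 = 14*16 + 15 = 239, q_2 = 14*1 + 1 = 15.
  i=3: a_3=1, p_3 = 1*239 + 16 = 255, q_3 = 1*15 + 1 = 16.
Check: 255^2 - 254*16^2 = 65025 - 65024 = 1, so (x, y) = (255, 16) solves the equation, and by the theorem it is the least positive solution.

(x, y) = (255, 16)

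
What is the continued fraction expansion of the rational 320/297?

[1; 12, 1, 10, 2]

Run the Euclidean algorithm on 320 and 297; the successive quotients are the partial quotients a_0, a_1, ... (each step inverts the fractional part left over by the previous one):
  320 = 1*297 + 23, so a_0 = 1.
  297 = 12*23 + 21, so a_1 = 12.
  23 = 1*21 + 2, so a_2 = 1.
  21 = 10*2 + 1, so a_3 = 10.
  2 = 2*1 + 0, so a_4 = 2.
The remainder reaches 0 after 5 divisions, so the expansion has 5 partial quotients, read off in order.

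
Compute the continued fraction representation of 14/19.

Run the Euclidean algorithm on 14 and 19; the successive quotients are the partial quotients a_0, a_1, ... (each step inverts the fractional part left over by the previous one):
  14 = 0*19 + 14, so a_0 = 0.
  19 = 1*14 + 5, so a_1 = 1.
  14 = 2*5 + 4, so a_2 = 2.
  5 = 1*4 + 1, so a_3 = 1.
  4 = 4*1 + 0, so a_4 = 4.
The remainder reaches 0 after 5 divisions, so the expansion has 5 partial quotients, read off in order.

[0; 1, 2, 1, 4]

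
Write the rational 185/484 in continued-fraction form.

Run the Euclidean algorithm on 185 and 484; the successive quotients are the partial quotients a_0, a_1, ... (each step inverts the fractional part left over by the previous one):
  185 = 0*484 + 185, so a_0 = 0.
  484 = 2*185 + 114, so a_1 = 2.
  185 = 1*114 + 71, so a_2 = 1.
  114 = 1*71 + 43, so a_3 = 1.
  71 = 1*43 + 28, so a_4 = 1.
  43 = 1*28 + 15, so a_5 = 1.
  28 = 1*15 + 13, so a_6 = 1.
  15 = 1*13 + 2, so a_7 = 1.
  13 = 6*2 + 1, so a_8 = 6.
  2 = 2*1 + 0, so a_9 = 2.
The remainder reaches 0 after 10 divisions, so the expansion has 10 partial quotients, read off in order.

[0; 2, 1, 1, 1, 1, 1, 1, 6, 2]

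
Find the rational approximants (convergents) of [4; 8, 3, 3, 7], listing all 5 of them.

Using the convergent recurrence p_i = a_i*p_{i-1} + p_{i-2}, q_i = a_i*q_{i-1} + q_{i-2} with p_{-2}=0, p_{-1}=1, q_{-2}=1, q_{-1}=0:
  i=0: a_0=4, p_0 = 4*1 + 0 = 4, q_0 = 4*0 + 1 = 1.
  i=1: a_1=8, p_1 = 8*4 + 1 = 33, q_1 = 8*1 + 0 = 8.
  i=2: a_2=3, p_2 = 3*33 + 4 = 103, q_2 = 3*8 + 1 = 25.
  i=3: a_3=3, p_3 = 3*103 + 33 = 342, q_3 = 3*25 + 8 = 83.
  i=4: a_4=7, p_4 = 7*342 + 103 = 2497, q_4 = 7*83 + 25 = 606.

4/1, 33/8, 103/25, 342/83, 2497/606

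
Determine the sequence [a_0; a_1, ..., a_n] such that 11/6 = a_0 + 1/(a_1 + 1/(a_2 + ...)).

[1; 1, 5]

Run the Euclidean algorithm on 11 and 6; the successive quotients are the partial quotients a_0, a_1, ... (each step inverts the fractional part left over by the previous one):
  11 = 1*6 + 5, so a_0 = 1.
  6 = 1*5 + 1, so a_1 = 1.
  5 = 5*1 + 0, so a_2 = 5.
The remainder reaches 0 after 3 divisions, so the expansion has 3 partial quotients, read off in order.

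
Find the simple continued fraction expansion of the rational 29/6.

[4; 1, 5]

Run the Euclidean algorithm on 29 and 6; the successive quotients are the partial quotients a_0, a_1, ... (each step inverts the fractional part left over by the previous one):
  29 = 4*6 + 5, so a_0 = 4.
  6 = 1*5 + 1, so a_1 = 1.
  5 = 5*1 + 0, so a_2 = 5.
The remainder reaches 0 after 3 divisions, so the expansion has 3 partial quotients, read off in order.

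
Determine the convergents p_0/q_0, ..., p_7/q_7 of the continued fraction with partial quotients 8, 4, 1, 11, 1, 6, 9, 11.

Using the convergent recurrence p_i = a_i*p_{i-1} + p_{i-2}, q_i = a_i*q_{i-1} + q_{i-2} with p_{-2}=0, p_{-1}=1, q_{-2}=1, q_{-1}=0:
  i=0: a_0=8, p_0 = 8*1 + 0 = 8, q_0 = 8*0 + 1 = 1.
  i=1: a_1=4, p_1 = 4*8 + 1 = 33, q_1 = 4*1 + 0 = 4.
  i=2: a_2=1, p_2 = 1*33 + 8 = 41, q_2 = 1*4 + 1 = 5.
  i=3: a_3=11, p_3 = 11*41 + 33 = 484, q_3 = 11*5 + 4 = 59.
  i=4: a_4=1, p_4 = 1*484 + 41 = 525, q_4 = 1*59 + 5 = 64.
  i=5: a_5=6, p_5 = 6*525 + 484 = 3634, q_5 = 6*64 + 59 = 443.
  i=6: a_6=9, p_6 = 9*3634 + 525 = 33231, q_6 = 9*443 + 64 = 4051.
  i=7: a_7=11, p_7 = 11*33231 + 3634 = 369175, q_7 = 11*4051 + 443 = 45004.

8/1, 33/4, 41/5, 484/59, 525/64, 3634/443, 33231/4051, 369175/45004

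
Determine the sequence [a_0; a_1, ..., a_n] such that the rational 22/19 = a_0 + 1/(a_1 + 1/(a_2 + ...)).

[1; 6, 3]

Run the Euclidean algorithm on 22 and 19; the successive quotients are the partial quotients a_0, a_1, ... (each step inverts the fractional part left over by the previous one):
  22 = 1*19 + 3, so a_0 = 1.
  19 = 6*3 + 1, so a_1 = 6.
  3 = 3*1 + 0, so a_2 = 3.
The remainder reaches 0 after 3 divisions, so the expansion has 3 partial quotients, read off in order.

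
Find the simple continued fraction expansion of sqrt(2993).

[54; (1, 2, 2, 2, 1, 108)]

Write x_i = (sqrt(2993) + m_i)/d_i with (m_0, d_0) = (0, 1). a_0 = floor(sqrt(2993)) = 54, since 54^2 = 2916 <= 2993 < 3025 = 55^2.
Iterate m_{i+1} = d_i*a_i - m_i, d_{i+1} = (2993 - m_{i+1}^2)/d_i, a_{i+1} = floor((a_0 + m_{i+1})/d_{i+1}):
  m_1 = 1*54 - 0 = 54, d_1 = (2993 - 54^2)/1 = 77/1 = 77, a_1 = floor((54 + 54)/77) = 1.
  m_2 = 77*1 - 54 = 23, d_2 = (2993 - 23^2)/77 = 2464/77 = 32, a_2 = floor((54 + 23)/32) = 2.
  m_3 = 32*2 - 23 = 41, d_3 = (2993 - 41^2)/32 = 1312/32 = 41, a_3 = floor((54 + 41)/41) = 2.
  m_4 = 41*2 - 41 = 41, d_4 = (2993 - 41^2)/41 = 1312/41 = 32, a_4 = floor((54 + 41)/32) = 2.
  m_5 = 32*2 - 41 = 23, d_5 = (2993 - 23^2)/32 = 2464/32 = 77, a_5 = floor((54 + 23)/77) = 1.
  m_6 = 77*1 - 23 = 54, d_6 = (2993 - 54^2)/77 = 77/77 = 1, a_6 = floor((54 + 54)/1) = 108.
  m_7 = 1*108 - 54 = 54, d_7 = (2993 - 54^2)/1 = 77/1 = 77: (m_7, d_7) = (m_1, d_1) = (54, 77), so from here the quotients repeat a_1, ..., a_6; the period length is 6.
Hence the expansion of sqrt(2993) is a_0 = 54 followed by the repeating block 1, 2, 2, 2, 1, 108 (period 6).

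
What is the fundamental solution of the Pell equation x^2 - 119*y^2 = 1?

(x, y) = (120, 11)

First expand sqrt(119) as a continued fraction. With x_i = (sqrt(119) + m_i)/d_i and (m_0, d_0) = (0, 1): a_0 = floor(sqrt(119)) = 10, since 10^2 = 100 <= 119 < 121 = 11^2.
Iterate m_{i+1} = d_i*a_i - m_i, d_{i+1} = (119 - m_{i+1}^2)/d_i, a_{i+1} = floor((a_0 + m_{i+1})/d_{i+1}):
  m_1 = 1*10 - 0 = 10, d_1 = (119 - 10^2)/1 = 19/1 = 19, a_1 = floor((10 + 10)/19) = 1.
  m_2 = 19*1 - 10 = 9, d_2 = (119 - 9^2)/19 = 38/19 = 2, a_2 = floor((10 + 9)/2) = 9.
  m_3 = 2*9 - 9 = 9, d_3 = (119 - 9^2)/2 = 38/2 = 19, a_3 = floor((10 + 9)/19) = 1.
  m_4 = 19*1 - 9 = 10, d_4 = (119 - 10^2)/19 = 19/19 = 1, a_4 = floor((10 + 10)/1) = 20.
  m_5 = 1*20 - 10 = 10, d_5 = (119 - 10^2)/1 = 19/1 = 19: (m_5, d_5) = (m_1, d_1) = (10, 19), so from here the quotients repeat a_1, ..., a_4; the period length is 4.
So sqrt(119) = [10; (1, 9, 1, 20)] with period length k = 4.
k is even, so the fundamental solution of x^2 - 119y^2 = 1 is (p_{k-1}, q_{k-1}) = (p_3, q_3); compute convergents through index 3.
Convergents (p_i = a_i*p_{i-1} + p_{i-2}, q_i = a_i*q_{i-1} + q_{i-2} with p_{-2}=0, p_{-1}=1, q_{-2}=1, q_{-1}=0):
  i=0: a_0=10, p_0 = 10*1 + 0 = 10, q_0 = 10*0 + 1 = 1.
  i=1: a_1=1, p_1 = 1*10 + 1 = 11, q_1 = 1*1 + 0 = 1.
  i=2: a_2=9, p_2 = 9*11 + 10 = 109, q_2 = 9*1 + 1 = 10.
  i=3: a_3=1, p_3 = 1*109 + 11 = 120, q_3 = 1*10 + 1 = 11.
Check: 120^2 - 119*11^2 = 14400 - 14399 = 1, so (x, y) = (120, 11) solves the equation, and by the theorem it is the least positive solution.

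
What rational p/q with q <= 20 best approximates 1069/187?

40/7

Expand x = 1069/187 as a continued fraction with the Euclidean algorithm:
  1069 = 5*187 + 134, so a_0 = 5.
  187 = 1*134 + 53, so a_1 = 1.
  134 = 2*53 + 28, so a_2 = 2.
  53 = 1*28 + 25, so a_3 = 1.
  28 = 1*25 + 3, so a_4 = 1.
  25 = 8*3 + 1, so a_5 = 8.
  3 = 3*1 + 0, so a_6 = 3.
so x = [5; 1, 2, 1, 1, 8, 3].
Convergents (p_i = a_i*p_{i-1} + p_{i-2}, q_i = a_i*q_{i-1} + q_{i-2} with p_{-2}=0, p_{-1}=1, q_{-2}=1, q_{-1}=0), until the denominator exceeds 20:
  i=0: a_0=5, p_0 = 5*1 + 0 = 5, q_0 = 5*0 + 1 = 1.
  i=1: a_1=1, p_1 = 1*5 + 1 = 6, q_1 = 1*1 + 0 = 1.
  i=2: a_2=2, p_2 = 2*6 + 5 = 17, q_2 = 2*1 + 1 = 3.
  i=3: a_3=1, p_3 = 1*17 + 6 = 23, q_3 = 1*3 + 1 = 4.
  i=4: a_4=1, p_4 = 1*23 + 17 = 40, q_4 = 1*4 + 3 = 7.
  i=5: a_5=8, p_5 = 8*40 + 23 = 343, q_5 = 8*7 + 4 = 60.
q_5 = 60 > 20, so the last convergent with denominator <= 20 is p_4/q_4 = 40/7.
The closest fraction with denominator <= 20 is either p_4/q_4 or the intermediate fraction (k*p_4 + p_3)/(k*q_4 + q_3) with the largest k >= 1 whose denominator stays <= 20; these approach x as k grows, and every other convergent or intermediate fraction in range is farther away.
Largest k: floor((20 - q_3)/q_4) = floor((20 - 4)/7) = 2.
That gives (2*40 + 23)/(2*7 + 4) = 103/18.
Compare the errors: |x - 40/7| = |1069*7 - 40*187|/(187*7) = 3/1309, and |x - 103/18| = |1069*18 - 103*187|/(187*18) = 19/3366.
Cross-multiplying, 3*3366 = 10098 < 24871 = 19*1309, so 3/1309 is smaller: the convergent 40/7 is closer to x than 103/18.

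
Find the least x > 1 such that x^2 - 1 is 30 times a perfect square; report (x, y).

(x, y) = (11, 2)

First expand sqrt(30) as a continued fraction. With x_i = (sqrt(30) + m_i)/d_i and (m_0, d_0) = (0, 1): a_0 = floor(sqrt(30)) = 5, since 5^2 = 25 <= 30 < 36 = 6^2.
Iterate m_{i+1} = d_i*a_i - m_i, d_{i+1} = (30 - m_{i+1}^2)/d_i, a_{i+1} = floor((a_0 + m_{i+1})/d_{i+1}):
  m_1 = 1*5 - 0 = 5, d_1 = (30 - 5^2)/1 = 5/1 = 5, a_1 = floor((5 + 5)/5) = 2.
  m_2 = 5*2 - 5 = 5, d_2 = (30 - 5^2)/5 = 5/5 = 1, a_2 = floor((5 + 5)/1) = 10.
  m_3 = 1*10 - 5 = 5, d_3 = (30 - 5^2)/1 = 5/1 = 5: (m_3, d_3) = (m_1, d_1) = (5, 5), so from here the quotients repeat a_1, a_2; the period length is 2.
So sqrt(30) = [5; (2, 10)] with period length k = 2.
k is even, so the fundamental solution of x^2 - 30y^2 = 1 is (p_{k-1}, q_{k-1}) = (p_1, q_1); compute convergents through index 1.
Convergents (p_i = a_i*p_{i-1} + p_{i-2}, q_i = a_i*q_{i-1} + q_{i-2} with p_{-2}=0, p_{-1}=1, q_{-2}=1, q_{-1}=0):
  i=0: a_0=5, p_0 = 5*1 + 0 = 5, q_0 = 5*0 + 1 = 1.
  i=1: a_1=2, p_1 = 2*5 + 1 = 11, q_1 = 2*1 + 0 = 2.
Check: 11^2 - 30*2^2 = 121 - 120 = 1, so (x, y) = (11, 2) solves the equation, and by the theorem it is the least positive solution.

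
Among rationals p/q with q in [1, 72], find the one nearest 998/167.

251/42

Expand x = 998/167 as a continued fraction with the Euclidean algorithm:
  998 = 5*167 + 163, so a_0 = 5.
  167 = 1*163 + 4, so a_1 = 1.
  163 = 40*4 + 3, so a_2 = 40.
  4 = 1*3 + 1, so a_3 = 1.
  3 = 3*1 + 0, so a_4 = 3.
so x = [5; 1, 40, 1, 3].
Convergents (p_i = a_i*p_{i-1} + p_{i-2}, q_i = a_i*q_{i-1} + q_{i-2} with p_{-2}=0, p_{-1}=1, q_{-2}=1, q_{-1}=0), until the denominator exceeds 72:
  i=0: a_0=5, p_0 = 5*1 + 0 = 5, q_0 = 5*0 + 1 = 1.
  i=1: a_1=1, p_1 = 1*5 + 1 = 6, q_1 = 1*1 + 0 = 1.
  i=2: a_2=40, p_2 = 40*6 + 5 = 245, q_2 = 40*1 + 1 = 41.
  i=3: a_3=1, p_3 = 1*245 + 6 = 251, q_3 = 1*41 + 1 = 42.
  i=4: a_4=3, p_4 = 3*251 + 245 = 998, q_4 = 3*42 + 41 = 167.
q_4 = 167 > 72, so the last convergent with denominator <= 72 is p_3/q_3 = 251/42.
The closest fraction with denominator <= 72 is either p_3/q_3 or the intermediate fraction (k*p_3 + p_2)/(k*q_3 + q_2) with the largest k >= 1 whose denominator stays <= 72; these approach x as k grows, and every other convergent or intermediate fraction in range is farther away.
Largest k: floor((72 - q_2)/q_3) = floor((72 - 41)/42) = 0.
Since k = 0, no intermediate fraction beyond p_3/q_3 has denominator <= 72, so the convergent 251/42 is the closest (its error is |998*42 - 251*167|/(167*42) = 1/7014).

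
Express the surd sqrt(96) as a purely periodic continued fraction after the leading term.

[9; (1, 3, 1, 18)]

Write x_i = (sqrt(96) + m_i)/d_i with (m_0, d_0) = (0, 1). a_0 = floor(sqrt(96)) = 9, since 9^2 = 81 <= 96 < 100 = 10^2.
Iterate m_{i+1} = d_i*a_i - m_i, d_{i+1} = (96 - m_{i+1}^2)/d_i, a_{i+1} = floor((a_0 + m_{i+1})/d_{i+1}):
  m_1 = 1*9 - 0 = 9, d_1 = (96 - 9^2)/1 = 15/1 = 15, a_1 = floor((9 + 9)/15) = 1.
  m_2 = 15*1 - 9 = 6, d_2 = (96 - 6^2)/15 = 60/15 = 4, a_2 = floor((9 + 6)/4) = 3.
  m_3 = 4*3 - 6 = 6, d_3 = (96 - 6^2)/4 = 60/4 = 15, a_3 = floor((9 + 6)/15) = 1.
  m_4 = 15*1 - 6 = 9, d_4 = (96 - 9^2)/15 = 15/15 = 1, a_4 = floor((9 + 9)/1) = 18.
  m_5 = 1*18 - 9 = 9, d_5 = (96 - 9^2)/1 = 15/1 = 15: (m_5, d_5) = (m_1, d_1) = (9, 15), so from here the quotients repeat a_1, ..., a_4; the period length is 4.
Hence the expansion of sqrt(96) is a_0 = 9 followed by the repeating block 1, 3, 1, 18 (period 4).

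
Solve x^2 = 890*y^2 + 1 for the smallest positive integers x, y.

First expand sqrt(890) as a continued fraction. With x_i = (sqrt(890) + m_i)/d_i and (m_0, d_0) = (0, 1): a_0 = floor(sqrt(890)) = 29, since 29^2 = 841 <= 890 < 900 = 30^2.
Iterate m_{i+1} = d_i*a_i - m_i, d_{i+1} = (890 - m_{i+1}^2)/d_i, a_{i+1} = floor((a_0 + m_{i+1})/d_{i+1}):
  m_1 = 1*29 - 0 = 29, d_1 = (890 - 29^2)/1 = 49/1 = 49, a_1 = floor((29 + 29)/49) = 1.
  m_2 = 49*1 - 29 = 20, d_2 = (890 - 20^2)/49 = 490/49 = 10, a_2 = floor((29 + 20)/10) = 4.
  m_3 = 10*4 - 20 = 20, d_3 = (890 - 20^2)/10 = 490/10 = 49, a_3 = floor((29 + 20)/49) = 1.
  m_4 = 49*1 - 20 = 29, d_4 = (890 - 29^2)/49 = 49/49 = 1, a_4 = floor((29 + 29)/1) = 58.
  m_5 = 1*58 - 29 = 29, d_5 = (890 - 29^2)/1 = 49/1 = 49: (m_5, d_5) = (m_1, d_1) = (29, 49), so from here the quotients repeat a_1, ..., a_4; the period length is 4.
So sqrt(890) = [29; (1, 4, 1, 58)] with period length k = 4.
k is even, so the fundamental solution of x^2 - 890y^2 = 1 is (p_{k-1}, q_{k-1}) = (p_3, q_3); compute convergents through index 3.
Convergents (p_i = a_i*p_{i-1} + p_{i-2}, q_i = a_i*q_{i-1} + q_{i-2} with p_{-2}=0, p_{-1}=1, q_{-2}=1, q_{-1}=0):
  i=0: a_0=29, p_0 = 29*1 + 0 = 29, q_0 = 29*0 + 1 = 1.
  i=1: a_1=1, p_1 = 1*29 + 1 = 30, q_1 = 1*1 + 0 = 1.
  i=2: a_2=4, p_2 = 4*30 + 29 = 149, q_2 = 4*1 + 1 = 5.
  i=3: a_3=1, p_3 = 1*149 + 30 = 179, q_3 = 1*5 + 1 = 6.
Check: 179^2 - 890*6^2 = 32041 - 32040 = 1, so (x, y) = (179, 6) solves the equation, and by the theorem it is the least positive solution.

(x, y) = (179, 6)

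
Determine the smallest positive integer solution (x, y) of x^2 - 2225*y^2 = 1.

(x, y) = (500001, 10600)

First expand sqrt(2225) as a continued fraction. With x_i = (sqrt(2225) + m_i)/d_i and (m_0, d_0) = (0, 1): a_0 = floor(sqrt(2225)) = 47, since 47^2 = 2209 <= 2225 < 2304 = 48^2.
Iterate m_{i+1} = d_i*a_i - m_i, d_{i+1} = (2225 - m_{i+1}^2)/d_i, a_{i+1} = floor((a_0 + m_{i+1})/d_{i+1}):
  m_1 = 1*47 - 0 = 47, d_1 = (2225 - 47^2)/1 = 16/1 = 16, a_1 = floor((47 + 47)/16) = 5.
  m_2 = 16*5 - 47 = 33, d_2 = (2225 - 33^2)/16 = 1136/16 = 71, a_2 = floor((47 + 33)/71) = 1.
  m_3 = 71*1 - 33 = 38, d_3 = (2225 - 38^2)/71 = 781/71 = 11, a_3 = floor((47 + 38)/11) = 7.
  m_4 = 11*7 - 38 = 39, d_4 = (2225 - 39^2)/11 = 704/11 = 64, a_4 = floor((47 + 39)/64) = 1.
  m_5 = 64*1 - 39 = 25, d_5 = (2225 - 25^2)/64 = 1600/64 = 25, a_5 = floor((47 + 25)/25) = 2.
  m_6 = 25*2 - 25 = 25, d_6 = (2225 - 25^2)/25 = 1600/25 = 64, a_6 = floor((47 + 25)/64) = 1.
  m_7 = 64*1 - 25 = 39, d_7 = (2225 - 39^2)/64 = 704/64 = 11, a_7 = floor((47 + 39)/11) = 7.
  m_8 = 11*7 - 39 = 38, d_8 = (2225 - 38^2)/11 = 781/11 = 71, a_8 = floor((47 + 38)/71) = 1.
  m_9 = 71*1 - 38 = 33, d_9 = (2225 - 33^2)/71 = 1136/71 = 16, a_9 = floor((47 + 33)/16) = 5.
  m_10 = 16*5 - 33 = 47, d_10 = (2225 - 47^2)/16 = 16/16 = 1, a_10 = floor((47 + 47)/1) = 94.
  m_11 = 1*94 - 47 = 47, d_11 = (2225 - 47^2)/1 = 16/1 = 16: (m_11, d_11) = (m_1, d_1) = (47, 16), so from here the quotients repeat a_1, ..., a_10; the period length is 10.
So sqrt(2225) = [47; (5, 1, 7, 1, 2, 1, 7, 1, 5, 94)] with period length k = 10.
k is even, so the fundamental solution of x^2 - 2225y^2 = 1 is (p_{k-1}, q_{k-1}) = (p_9, q_9); compute convergents through index 9.
Convergents (p_i = a_i*p_{i-1} + p_{i-2}, q_i = a_i*q_{i-1} + q_{i-2} with p_{-2}=0, p_{-1}=1, q_{-2}=1, q_{-1}=0):
  i=0: a_0=47, p_0 = 47*1 + 0 = 47, q_0 = 47*0 + 1 = 1.
  i=1: a_1=5, p_1 = 5*47 + 1 = 236, q_1 = 5*1 + 0 = 5.
  i=2: a_2=1, p_2 = 1*236 + 47 = 283, q_2 = 1*5 + 1 = 6.
  i=3: a_3=7, p_3 = 7*283 + 236 = 2217, q_3 = 7*6 + 5 = 47.
  i=4: a_4=1, p_4 = 1*2217 + 283 = 2500, q_4 = 1*47 + 6 = 53.
  i=5: a_5=2, p_5 = 2*2500 + 2217 = 7217, q_5 = 2*53 + 47 = 153.
  i=6: a_6=1, p_6 = 1*7217 + 2500 = 9717, q_6 = 1*153 + 53 = 206.
  i=7: a_7=7, p_7 = 7*9717 + 7217 = 75236, q_7 = 7*206 + 153 = 1595.
  i=8: a_8=1, p_8 = 1*75236 + 9717 = 84953, q_8 = 1*1595 + 206 = 1801.
  i=9: a_9=5, p_9 = 5*84953 + 75236 = 500001, q_9 = 5*1801 + 1595 = 10600.
Check: 500001^2 - 2225*10600^2 = 250001000001 - 250001000000 = 1, so (x, y) = (500001, 10600) solves the equation, and by the theorem it is the least positive solution.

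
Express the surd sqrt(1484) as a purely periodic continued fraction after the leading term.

[38; (1, 1, 10, 1, 1, 76)]

Write x_i = (sqrt(1484) + m_i)/d_i with (m_0, d_0) = (0, 1). a_0 = floor(sqrt(1484)) = 38, since 38^2 = 1444 <= 1484 < 1521 = 39^2.
Iterate m_{i+1} = d_i*a_i - m_i, d_{i+1} = (1484 - m_{i+1}^2)/d_i, a_{i+1} = floor((a_0 + m_{i+1})/d_{i+1}):
  m_1 = 1*38 - 0 = 38, d_1 = (1484 - 38^2)/1 = 40/1 = 40, a_1 = floor((38 + 38)/40) = 1.
  m_2 = 40*1 - 38 = 2, d_2 = (1484 - 2^2)/40 = 1480/40 = 37, a_2 = floor((38 + 2)/37) = 1.
  m_3 = 37*1 - 2 = 35, d_3 = (1484 - 35^2)/37 = 259/37 = 7, a_3 = floor((38 + 35)/7) = 10.
  m_4 = 7*10 - 35 = 35, d_4 = (1484 - 35^2)/7 = 259/7 = 37, a_4 = floor((38 + 35)/37) = 1.
  m_5 = 37*1 - 35 = 2, d_5 = (1484 - 2^2)/37 = 1480/37 = 40, a_5 = floor((38 + 2)/40) = 1.
  m_6 = 40*1 - 2 = 38, d_6 = (1484 - 38^2)/40 = 40/40 = 1, a_6 = floor((38 + 38)/1) = 76.
  m_7 = 1*76 - 38 = 38, d_7 = (1484 - 38^2)/1 = 40/1 = 40: (m_7, d_7) = (m_1, d_1) = (38, 40), so from here the quotients repeat a_1, ..., a_6; the period length is 6.
Hence the expansion of sqrt(1484) is a_0 = 38 followed by the repeating block 1, 1, 10, 1, 1, 76 (period 6).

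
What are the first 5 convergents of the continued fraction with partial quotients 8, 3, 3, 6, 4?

Using the convergent recurrence p_i = a_i*p_{i-1} + p_{i-2}, q_i = a_i*q_{i-1} + q_{i-2} with p_{-2}=0, p_{-1}=1, q_{-2}=1, q_{-1}=0:
  i=0: a_0=8, p_0 = 8*1 + 0 = 8, q_0 = 8*0 + 1 = 1.
  i=1: a_1=3, p_1 = 3*8 + 1 = 25, q_1 = 3*1 + 0 = 3.
  i=2: a_2=3, p_2 = 3*25 + 8 = 83, q_2 = 3*3 + 1 = 10.
  i=3: a_3=6, p_3 = 6*83 + 25 = 523, q_3 = 6*10 + 3 = 63.
  i=4: a_4=4, p_4 = 4*523 + 83 = 2175, q_4 = 4*63 + 10 = 262.

8/1, 25/3, 83/10, 523/63, 2175/262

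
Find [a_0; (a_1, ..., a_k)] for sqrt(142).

[11; (1, 10, 1, 22)]

Write x_i = (sqrt(142) + m_i)/d_i with (m_0, d_0) = (0, 1). a_0 = floor(sqrt(142)) = 11, since 11^2 = 121 <= 142 < 144 = 12^2.
Iterate m_{i+1} = d_i*a_i - m_i, d_{i+1} = (142 - m_{i+1}^2)/d_i, a_{i+1} = floor((a_0 + m_{i+1})/d_{i+1}):
  m_1 = 1*11 - 0 = 11, d_1 = (142 - 11^2)/1 = 21/1 = 21, a_1 = floor((11 + 11)/21) = 1.
  m_2 = 21*1 - 11 = 10, d_2 = (142 - 10^2)/21 = 42/21 = 2, a_2 = floor((11 + 10)/2) = 10.
  m_3 = 2*10 - 10 = 10, d_3 = (142 - 10^2)/2 = 42/2 = 21, a_3 = floor((11 + 10)/21) = 1.
  m_4 = 21*1 - 10 = 11, d_4 = (142 - 11^2)/21 = 21/21 = 1, a_4 = floor((11 + 11)/1) = 22.
  m_5 = 1*22 - 11 = 11, d_5 = (142 - 11^2)/1 = 21/1 = 21: (m_5, d_5) = (m_1, d_1) = (11, 21), so from here the quotients repeat a_1, ..., a_4; the period length is 4.
Hence the expansion of sqrt(142) is a_0 = 11 followed by the repeating block 1, 10, 1, 22 (period 4).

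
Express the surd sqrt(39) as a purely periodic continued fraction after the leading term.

[6; (4, 12)]

Write x_i = (sqrt(39) + m_i)/d_i with (m_0, d_0) = (0, 1). a_0 = floor(sqrt(39)) = 6, since 6^2 = 36 <= 39 < 49 = 7^2.
Iterate m_{i+1} = d_i*a_i - m_i, d_{i+1} = (39 - m_{i+1}^2)/d_i, a_{i+1} = floor((a_0 + m_{i+1})/d_{i+1}):
  m_1 = 1*6 - 0 = 6, d_1 = (39 - 6^2)/1 = 3/1 = 3, a_1 = floor((6 + 6)/3) = 4.
  m_2 = 3*4 - 6 = 6, d_2 = (39 - 6^2)/3 = 3/3 = 1, a_2 = floor((6 + 6)/1) = 12.
  m_3 = 1*12 - 6 = 6, d_3 = (39 - 6^2)/1 = 3/1 = 3: (m_3, d_3) = (m_1, d_1) = (6, 3), so from here the quotients repeat a_1, a_2; the period length is 2.
Hence the expansion of sqrt(39) is a_0 = 6 followed by the repeating block 4, 12 (period 2).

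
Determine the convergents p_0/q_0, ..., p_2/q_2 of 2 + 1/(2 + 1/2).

2/1, 5/2, 12/5

Using the convergent recurrence p_i = a_i*p_{i-1} + p_{i-2}, q_i = a_i*q_{i-1} + q_{i-2} with p_{-2}=0, p_{-1}=1, q_{-2}=1, q_{-1}=0:
  i=0: a_0=2, p_0 = 2*1 + 0 = 2, q_0 = 2*0 + 1 = 1.
  i=1: a_1=2, p_1 = 2*2 + 1 = 5, q_1 = 2*1 + 0 = 2.
  i=2: a_2=2, p_2 = 2*5 + 2 = 12, q_2 = 2*2 + 1 = 5.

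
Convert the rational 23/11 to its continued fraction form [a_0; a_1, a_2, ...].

[2; 11]

Run the Euclidean algorithm on 23 and 11; the successive quotients are the partial quotients a_0, a_1, ... (each step inverts the fractional part left over by the previous one):
  23 = 2*11 + 1, so a_0 = 2.
  11 = 11*1 + 0, so a_1 = 11.
The remainder reaches 0 after 2 divisions, so the expansion has 2 partial quotients, read off in order.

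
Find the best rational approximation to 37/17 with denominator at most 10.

13/6

Expand x = 37/17 as a continued fraction with the Euclidean algorithm:
  37 = 2*17 + 3, so a_0 = 2.
  17 = 5*3 + 2, so a_1 = 5.
  3 = 1*2 + 1, so a_2 = 1.
  2 = 2*1 + 0, so a_3 = 2.
so x = [2; 5, 1, 2].
Convergents (p_i = a_i*p_{i-1} + p_{i-2}, q_i = a_i*q_{i-1} + q_{i-2} with p_{-2}=0, p_{-1}=1, q_{-2}=1, q_{-1}=0), until the denominator exceeds 10:
  i=0: a_0=2, p_0 = 2*1 + 0 = 2, q_0 = 2*0 + 1 = 1.
  i=1: a_1=5, p_1 = 5*2 + 1 = 11, q_1 = 5*1 + 0 = 5.
  i=2: a_2=1, p_2 = 1*11 + 2 = 13, q_2 = 1*5 + 1 = 6.
  i=3: a_3=2, p_3 = 2*13 + 11 = 37, q_3 = 2*6 + 5 = 17.
q_3 = 17 > 10, so the last convergent with denominator <= 10 is p_2/q_2 = 13/6.
The closest fraction with denominator <= 10 is either p_2/q_2 or the intermediate fraction (k*p_2 + p_1)/(k*q_2 + q_1) with the largest k >= 1 whose denominator stays <= 10; these approach x as k grows, and every other convergent or intermediate fraction in range is farther away.
Largest k: floor((10 - q_1)/q_2) = floor((10 - 5)/6) = 0.
Since k = 0, no intermediate fraction beyond p_2/q_2 has denominator <= 10, so the convergent 13/6 is the closest (its error is |37*6 - 13*17|/(17*6) = 1/102).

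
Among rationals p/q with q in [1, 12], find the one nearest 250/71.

Expand x = 250/71 as a continued fraction with the Euclidean algorithm:
  250 = 3*71 + 37, so a_0 = 3.
  71 = 1*37 + 34, so a_1 = 1.
  37 = 1*34 + 3, so a_2 = 1.
  34 = 11*3 + 1, so a_3 = 11.
  3 = 3*1 + 0, so a_4 = 3.
so x = [3; 1, 1, 11, 3].
Convergents (p_i = a_i*p_{i-1} + p_{i-2}, q_i = a_i*q_{i-1} + q_{i-2} with p_{-2}=0, p_{-1}=1, q_{-2}=1, q_{-1}=0), until the denominator exceeds 12:
  i=0: a_0=3, p_0 = 3*1 + 0 = 3, q_0 = 3*0 + 1 = 1.
  i=1: a_1=1, p_1 = 1*3 + 1 = 4, q_1 = 1*1 + 0 = 1.
  i=2: a_2=1, p_2 = 1*4 + 3 = 7, q_2 = 1*1 + 1 = 2.
  i=3: a_3=11, p_3 = 11*7 + 4 = 81, q_3 = 11*2 + 1 = 23.
q_3 = 23 > 12, so the last convergent with denominator <= 12 is p_2/q_2 = 7/2.
The closest fraction with denominator <= 12 is either p_2/q_2 or the intermediate fraction (k*p_2 + p_1)/(k*q_2 + q_1) with the largest k >= 1 whose denominator stays <= 12; these approach x as k grows, and every other convergent or intermediate fraction in range is farther away.
Largest k: floor((12 - q_1)/q_2) = floor((12 - 1)/2) = 5.
That gives (5*7 + 4)/(5*2 + 1) = 39/11.
Compare the errors: |x - 7/2| = |250*2 - 7*71|/(71*2) = 3/142, and |x - 39/11| = |250*11 - 39*71|/(71*11) = 19/781.
Cross-multiplying, 3*781 = 2343 < 2698 = 19*142, so 3/142 is smaller: the convergent 7/2 is closer to x than 39/11.

7/2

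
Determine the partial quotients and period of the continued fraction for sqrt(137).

[11; (1, 2, 2, 1, 1, 2, 2, 1, 22)]

Write x_i = (sqrt(137) + m_i)/d_i with (m_0, d_0) = (0, 1). a_0 = floor(sqrt(137)) = 11, since 11^2 = 121 <= 137 < 144 = 12^2.
Iterate m_{i+1} = d_i*a_i - m_i, d_{i+1} = (137 - m_{i+1}^2)/d_i, a_{i+1} = floor((a_0 + m_{i+1})/d_{i+1}):
  m_1 = 1*11 - 0 = 11, d_1 = (137 - 11^2)/1 = 16/1 = 16, a_1 = floor((11 + 11)/16) = 1.
  m_2 = 16*1 - 11 = 5, d_2 = (137 - 5^2)/16 = 112/16 = 7, a_2 = floor((11 + 5)/7) = 2.
  m_3 = 7*2 - 5 = 9, d_3 = (137 - 9^2)/7 = 56/7 = 8, a_3 = floor((11 + 9)/8) = 2.
  m_4 = 8*2 - 9 = 7, d_4 = (137 - 7^2)/8 = 88/8 = 11, a_4 = floor((11 + 7)/11) = 1.
  m_5 = 11*1 - 7 = 4, d_5 = (137 - 4^2)/11 = 121/11 = 11, a_5 = floor((11 + 4)/11) = 1.
  m_6 = 11*1 - 4 = 7, d_6 = (137 - 7^2)/11 = 88/11 = 8, a_6 = floor((11 + 7)/8) = 2.
  m_7 = 8*2 - 7 = 9, d_7 = (137 - 9^2)/8 = 56/8 = 7, a_7 = floor((11 + 9)/7) = 2.
  m_8 = 7*2 - 9 = 5, d_8 = (137 - 5^2)/7 = 112/7 = 16, a_8 = floor((11 + 5)/16) = 1.
  m_9 = 16*1 - 5 = 11, d_9 = (137 - 11^2)/16 = 16/16 = 1, a_9 = floor((11 + 11)/1) = 22.
  m_10 = 1*22 - 11 = 11, d_10 = (137 - 11^2)/1 = 16/1 = 16: (m_10, d_10) = (m_1, d_1) = (11, 16), so from here the quotients repeat a_1, ..., a_9; the period length is 9.
Hence the expansion of sqrt(137) is a_0 = 11 followed by the repeating block 1, 2, 2, 1, 1, 2, 2, 1, 22 (period 9).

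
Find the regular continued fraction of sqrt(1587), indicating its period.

[39; (1, 5, 7, 13, 7, 5, 1, 78)]

Write x_i = (sqrt(1587) + m_i)/d_i with (m_0, d_0) = (0, 1). a_0 = floor(sqrt(1587)) = 39, since 39^2 = 1521 <= 1587 < 1600 = 40^2.
Iterate m_{i+1} = d_i*a_i - m_i, d_{i+1} = (1587 - m_{i+1}^2)/d_i, a_{i+1} = floor((a_0 + m_{i+1})/d_{i+1}):
  m_1 = 1*39 - 0 = 39, d_1 = (1587 - 39^2)/1 = 66/1 = 66, a_1 = floor((39 + 39)/66) = 1.
  m_2 = 66*1 - 39 = 27, d_2 = (1587 - 27^2)/66 = 858/66 = 13, a_2 = floor((39 + 27)/13) = 5.
  m_3 = 13*5 - 27 = 38, d_3 = (1587 - 38^2)/13 = 143/13 = 11, a_3 = floor((39 + 38)/11) = 7.
  m_4 = 11*7 - 38 = 39, d_4 = (1587 - 39^2)/11 = 66/11 = 6, a_4 = floor((39 + 39)/6) = 13.
  m_5 = 6*13 - 39 = 39, d_5 = (1587 - 39^2)/6 = 66/6 = 11, a_5 = floor((39 + 39)/11) = 7.
  m_6 = 11*7 - 39 = 38, d_6 = (1587 - 38^2)/11 = 143/11 = 13, a_6 = floor((39 + 38)/13) = 5.
  m_7 = 13*5 - 38 = 27, d_7 = (1587 - 27^2)/13 = 858/13 = 66, a_7 = floor((39 + 27)/66) = 1.
  m_8 = 66*1 - 27 = 39, d_8 = (1587 - 39^2)/66 = 66/66 = 1, a_8 = floor((39 + 39)/1) = 78.
  m_9 = 1*78 - 39 = 39, d_9 = (1587 - 39^2)/1 = 66/1 = 66: (m_9, d_9) = (m_1, d_1) = (39, 66), so from here the quotients repeat a_1, ..., a_8; the period length is 8.
Hence the expansion of sqrt(1587) is a_0 = 39 followed by the repeating block 1, 5, 7, 13, 7, 5, 1, 78 (period 8).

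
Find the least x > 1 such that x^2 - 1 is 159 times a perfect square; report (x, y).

(x, y) = (1324, 105)

First expand sqrt(159) as a continued fraction. With x_i = (sqrt(159) + m_i)/d_i and (m_0, d_0) = (0, 1): a_0 = floor(sqrt(159)) = 12, since 12^2 = 144 <= 159 < 169 = 13^2.
Iterate m_{i+1} = d_i*a_i - m_i, d_{i+1} = (159 - m_{i+1}^2)/d_i, a_{i+1} = floor((a_0 + m_{i+1})/d_{i+1}):
  m_1 = 1*12 - 0 = 12, d_1 = (159 - 12^2)/1 = 15/1 = 15, a_1 = floor((12 + 12)/15) = 1.
  m_2 = 15*1 - 12 = 3, d_2 = (159 - 3^2)/15 = 150/15 = 10, a_2 = floor((12 + 3)/10) = 1.
  m_3 = 10*1 - 3 = 7, d_3 = (159 - 7^2)/10 = 110/10 = 11, a_3 = floor((12 + 7)/11) = 1.
  m_4 = 11*1 - 7 = 4, d_4 = (159 - 4^2)/11 = 143/11 = 13, a_4 = floor((12 + 4)/13) = 1.
  m_5 = 13*1 - 4 = 9, d_5 = (159 - 9^2)/13 = 78/13 = 6, a_5 = floor((12 + 9)/6) = 3.
  m_6 = 6*3 - 9 = 9, d_6 = (159 - 9^2)/6 = 78/6 = 13, a_6 = floor((12 + 9)/13) = 1.
  m_7 = 13*1 - 9 = 4, d_7 = (159 - 4^2)/13 = 143/13 = 11, a_7 = floor((12 + 4)/11) = 1.
  m_8 = 11*1 - 4 = 7, d_8 = (159 - 7^2)/11 = 110/11 = 10, a_8 = floor((12 + 7)/10) = 1.
  m_9 = 10*1 - 7 = 3, d_9 = (159 - 3^2)/10 = 150/10 = 15, a_9 = floor((12 + 3)/15) = 1.
  m_10 = 15*1 - 3 = 12, d_10 = (159 - 12^2)/15 = 15/15 = 1, a_10 = floor((12 + 12)/1) = 24.
  m_11 = 1*24 - 12 = 12, d_11 = (159 - 12^2)/1 = 15/1 = 15: (m_11, d_11) = (m_1, d_1) = (12, 15), so from here the quotients repeat a_1, ..., a_10; the period length is 10.
So sqrt(159) = [12; (1, 1, 1, 1, 3, 1, 1, 1, 1, 24)] with period length k = 10.
k is even, so the fundamental solution of x^2 - 159y^2 = 1 is (p_{k-1}, q_{k-1}) = (p_9, q_9); compute convergents through index 9.
Convergents (p_i = a_i*p_{i-1} + p_{i-2}, q_i = a_i*q_{i-1} + q_{i-2} with p_{-2}=0, p_{-1}=1, q_{-2}=1, q_{-1}=0):
  i=0: a_0=12, p_0 = 12*1 + 0 = 12, q_0 = 12*0 + 1 = 1.
  i=1: a_1=1, p_1 = 1*12 + 1 = 13, q_1 = 1*1 + 0 = 1.
  i=2: a_2=1, p_2 = 1*13 + 12 = 25, q_2 = 1*1 + 1 = 2.
  i=3: a_3=1, p_3 = 1*25 + 13 = 38, q_3 = 1*2 + 1 = 3.
  i=4: a_4=1, p_4 = 1*38 + 25 = 63, q_4 = 1*3 + 2 = 5.
  i=5: a_5=3, p_5 = 3*63 + 38 = 227, q_5 = 3*5 + 3 = 18.
  i=6: a_6=1, p_6 = 1*227 + 63 = 290, q_6 = 1*18 + 5 = 23.
  i=7: a_7=1, p_7 = 1*290 + 227 = 517, q_7 = 1*23 + 18 = 41.
  i=8: a_8=1, p_8 = 1*517 + 290 = 807, q_8 = 1*41 + 23 = 64.
  i=9: a_9=1, p_9 = 1*807 + 517 = 1324, q_9 = 1*64 + 41 = 105.
Check: 1324^2 - 159*105^2 = 1752976 - 1752975 = 1, so (x, y) = (1324, 105) solves the equation, and by the theorem it is the least positive solution.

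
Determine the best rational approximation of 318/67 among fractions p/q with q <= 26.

19/4

Expand x = 318/67 as a continued fraction with the Euclidean algorithm:
  318 = 4*67 + 50, so a_0 = 4.
  67 = 1*50 + 17, so a_1 = 1.
  50 = 2*17 + 16, so a_2 = 2.
  17 = 1*16 + 1, so a_3 = 1.
  16 = 16*1 + 0, so a_4 = 16.
so x = [4; 1, 2, 1, 16].
Convergents (p_i = a_i*p_{i-1} + p_{i-2}, q_i = a_i*q_{i-1} + q_{i-2} with p_{-2}=0, p_{-1}=1, q_{-2}=1, q_{-1}=0), until the denominator exceeds 26:
  i=0: a_0=4, p_0 = 4*1 + 0 = 4, q_0 = 4*0 + 1 = 1.
  i=1: a_1=1, p_1 = 1*4 + 1 = 5, q_1 = 1*1 + 0 = 1.
  i=2: a_2=2, p_2 = 2*5 + 4 = 14, q_2 = 2*1 + 1 = 3.
  i=3: a_3=1, p_3 = 1*14 + 5 = 19, q_3 = 1*3 + 1 = 4.
  i=4: a_4=16, p_4 = 16*19 + 14 = 318, q_4 = 16*4 + 3 = 67.
q_4 = 67 > 26, so the last convergent with denominator <= 26 is p_3/q_3 = 19/4.
The closest fraction with denominator <= 26 is either p_3/q_3 or the intermediate fraction (k*p_3 + p_2)/(k*q_3 + q_2) with the largest k >= 1 whose denominator stays <= 26; these approach x as k grows, and every other convergent or intermediate fraction in range is farther away.
Largest k: floor((26 - q_2)/q_3) = floor((26 - 3)/4) = 5.
That gives (5*19 + 14)/(5*4 + 3) = 109/23.
Compare the errors: |x - 19/4| = |318*4 - 19*67|/(67*4) = 1/268, and |x - 109/23| = |318*23 - 109*67|/(67*23) = 11/1541.
Cross-multiplying, 1*1541 = 1541 < 2948 = 11*268, so 1/268 is smaller: the convergent 19/4 is closer to x than 109/23.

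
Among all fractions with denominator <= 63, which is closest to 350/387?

19/21

Expand x = 350/387 as a continued fraction with the Euclidean algorithm:
  350 = 0*387 + 350, so a_0 = 0.
  387 = 1*350 + 37, so a_1 = 1.
  350 = 9*37 + 17, so a_2 = 9.
  37 = 2*17 + 3, so a_3 = 2.
  17 = 5*3 + 2, so a_4 = 5.
  3 = 1*2 + 1, so a_5 = 1.
  2 = 2*1 + 0, so a_6 = 2.
so x = [0; 1, 9, 2, 5, 1, 2].
Convergents (p_i = a_i*p_{i-1} + p_{i-2}, q_i = a_i*q_{i-1} + q_{i-2} with p_{-2}=0, p_{-1}=1, q_{-2}=1, q_{-1}=0), until the denominator exceeds 63:
  i=0: a_0=0, p_0 = 0*1 + 0 = 0, q_0 = 0*0 + 1 = 1.
  i=1: a_1=1, p_1 = 1*0 + 1 = 1, q_1 = 1*1 + 0 = 1.
  i=2: a_2=9, p_2 = 9*1 + 0 = 9, q_2 = 9*1 + 1 = 10.
  i=3: a_3=2, p_3 = 2*9 + 1 = 19, q_3 = 2*10 + 1 = 21.
  i=4: a_4=5, p_4 = 5*19 + 9 = 104, q_4 = 5*21 + 10 = 115.
q_4 = 115 > 63, so the last convergent with denominator <= 63 is p_3/q_3 = 19/21.
The closest fraction with denominator <= 63 is either p_3/q_3 or the intermediate fraction (k*p_3 + p_2)/(k*q_3 + q_2) with the largest k >= 1 whose denominator stays <= 63; these approach x as k grows, and every other convergent or intermediate fraction in range is farther away.
Largest k: floor((63 - q_2)/q_3) = floor((63 - 10)/21) = 2.
That gives (2*19 + 9)/(2*21 + 10) = 47/52.
Compare the errors: |x - 19/21| = |350*21 - 19*387|/(387*21) = 3/8127, and |x - 47/52| = |350*52 - 47*387|/(387*52) = 11/20124.
Cross-multiplying, 3*20124 = 60372 < 89397 = 11*8127, so 3/8127 is smaller: the convergent 19/21 is closer to x than 47/52.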